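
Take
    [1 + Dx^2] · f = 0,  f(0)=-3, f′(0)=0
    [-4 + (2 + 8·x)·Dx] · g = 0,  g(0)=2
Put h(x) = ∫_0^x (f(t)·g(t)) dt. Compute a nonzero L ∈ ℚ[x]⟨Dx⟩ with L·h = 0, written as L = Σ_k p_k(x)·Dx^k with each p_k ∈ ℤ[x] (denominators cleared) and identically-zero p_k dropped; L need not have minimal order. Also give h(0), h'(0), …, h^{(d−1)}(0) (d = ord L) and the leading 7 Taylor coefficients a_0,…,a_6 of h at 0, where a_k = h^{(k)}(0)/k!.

L = (13 + 8·x + 16·x^2)·Dx + (-4 - 16·x)·Dx^2 + (1 + 8·x + 16·x^2)·Dx^3  (order 3).
h: a_k = 0, -6, -6, 5, -9/2, 43/4, -313/12, …
ICs: h(0) = 0, h′(0) = -6, h′′(0) = -12.

f: a_k = -3, 0, 3/2, 0, -1/8, 0, 1/240, …
g: a_k = 2, 4, -4, 8, -20, 56, -168, …
L₀ := L_f ⊗_s L_g (sym. prod.), ord ≤ 2.
Integrate: L := L₀·Dx.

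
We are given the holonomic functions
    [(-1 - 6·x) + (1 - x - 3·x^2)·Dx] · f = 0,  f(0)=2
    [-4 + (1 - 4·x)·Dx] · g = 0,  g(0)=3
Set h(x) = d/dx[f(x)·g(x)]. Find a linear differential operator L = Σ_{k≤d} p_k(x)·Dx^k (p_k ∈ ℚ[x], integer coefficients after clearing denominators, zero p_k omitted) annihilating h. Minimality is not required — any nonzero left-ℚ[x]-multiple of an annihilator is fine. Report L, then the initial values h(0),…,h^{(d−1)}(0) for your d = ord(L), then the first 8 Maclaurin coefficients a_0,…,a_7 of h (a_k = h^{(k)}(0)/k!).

f: a_k = 2, 2, 8, 14, 38, 80, 194, 434, …
g: a_k = 3, 12, 48, 192, 768, 3072, 12288, 49152, …
Product ⇒ symmetric product L₀, ord ≤ 1.
Derive L from L₀ (diff closure).
L = (48 - 102·x - 354·x^2 + 192·x^3 + 1728·x^4) + (-5 + 27·x + 21·x^2 - 238·x^3 + 60·x^4 + 432·x^5)·Dx  (order 1).
h: a_k = 30, 288, 1854, 10344, 52920, 257508, 1210818, 5559552, …
ICs: h(0) = 30.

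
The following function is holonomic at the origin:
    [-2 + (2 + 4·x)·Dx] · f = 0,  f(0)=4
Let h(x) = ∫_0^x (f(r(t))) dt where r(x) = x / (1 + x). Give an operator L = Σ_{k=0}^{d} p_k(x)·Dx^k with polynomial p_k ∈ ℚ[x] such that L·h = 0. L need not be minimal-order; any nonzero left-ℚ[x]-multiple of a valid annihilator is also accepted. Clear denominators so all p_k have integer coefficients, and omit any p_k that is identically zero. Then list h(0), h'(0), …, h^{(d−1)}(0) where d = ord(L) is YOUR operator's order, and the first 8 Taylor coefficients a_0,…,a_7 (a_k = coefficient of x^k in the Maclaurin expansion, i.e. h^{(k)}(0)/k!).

L = -Dx + (1 + 4·x + 3·x^2)·Dx^2  (order 2).
h: a_k = 0, 4, 2, -2, 5/2, -37/10, 25/4, -327/28, …
ICs: h(0) = 0, h′(0) = 4.

f: a_k = 4, 4, -2, 2, -5/2, 7/2, -21/4, 33/4, …
f∘r: x↦r, Dx↦Dx/r' in L_f ⇒ L₀.
h=∫h₀ ⇒ L = L₀·Dx.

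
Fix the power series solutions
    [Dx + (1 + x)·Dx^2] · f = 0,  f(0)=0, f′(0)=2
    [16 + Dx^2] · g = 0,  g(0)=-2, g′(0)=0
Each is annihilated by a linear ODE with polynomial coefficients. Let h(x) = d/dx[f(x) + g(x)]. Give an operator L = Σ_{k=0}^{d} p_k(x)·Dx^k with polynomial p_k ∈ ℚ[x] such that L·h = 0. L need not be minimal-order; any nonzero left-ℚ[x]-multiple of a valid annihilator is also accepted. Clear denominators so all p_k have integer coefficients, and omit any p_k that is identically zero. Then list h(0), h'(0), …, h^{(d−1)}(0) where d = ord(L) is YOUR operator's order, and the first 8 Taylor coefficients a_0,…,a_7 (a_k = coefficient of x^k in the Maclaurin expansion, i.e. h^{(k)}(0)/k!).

L = (176 + 256·x + 128·x^2) + (144 + 400·x + 384·x^2 + 128·x^3)·Dx + (11 + 16·x + 8·x^2)·Dx^2 + (9 + 25·x + 24·x^2 + 8·x^3)·Dx^3  (order 3).
h: a_k = 2, 30, 2, -262/3, 2, 994/15, 2, -8822/315, …
ICs: h(0) = 2, h′(0) = 30, h′′(0) = 4.

f: a_k = 0, 2, -1, 2/3, -1/2, 2/5, -1/3, 2/7, …
g: a_k = -2, 0, 16, 0, -64/3, 0, 512/45, 0, …
L₀ := lclm(L_f,L_g); ord L₀ ≤ 2+2.
h=h₀': d/dx-closure on L₀ ⇒ L.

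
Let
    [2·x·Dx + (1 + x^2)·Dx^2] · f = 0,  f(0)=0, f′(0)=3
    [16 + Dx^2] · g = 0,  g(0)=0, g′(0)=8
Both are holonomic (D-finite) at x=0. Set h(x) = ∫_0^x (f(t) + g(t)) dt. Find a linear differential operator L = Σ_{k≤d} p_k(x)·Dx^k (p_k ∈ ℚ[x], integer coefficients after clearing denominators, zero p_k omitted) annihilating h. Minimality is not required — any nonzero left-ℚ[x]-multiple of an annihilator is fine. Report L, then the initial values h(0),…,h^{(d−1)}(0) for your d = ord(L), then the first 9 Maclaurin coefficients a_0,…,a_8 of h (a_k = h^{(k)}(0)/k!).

L = (64·x + 704·x^3 + 256·x^5)·Dx^2 + (112 + 416·x^2 + 432·x^4 + 128·x^6)·Dx^3 + (4·x + 44·x^3 + 16·x^5)·Dx^4 + (7 + 26·x^2 + 27·x^4 + 8·x^6)·Dx^5  (order 5).
h: a_k = 0, 0, 11/2, 0, -67/12, 0, 53/18, 0, -2183/2520, …
ICs: h(0) = 0, h′(0) = 0, h′′(0) = 11, h′′′(0) = 0, h′′′′(0) = -134.

f: a_k = 0, 3, 0, -1, 0, 3/5, 0, -3/7, 0, …
g: a_k = 0, 8, 0, -64/3, 0, 256/15, 0, -2048/315, 0, …
h₀=f+g: left-lcm gives L₀, ord ≤ 4.
∫: right-multiply L₀ by Dx.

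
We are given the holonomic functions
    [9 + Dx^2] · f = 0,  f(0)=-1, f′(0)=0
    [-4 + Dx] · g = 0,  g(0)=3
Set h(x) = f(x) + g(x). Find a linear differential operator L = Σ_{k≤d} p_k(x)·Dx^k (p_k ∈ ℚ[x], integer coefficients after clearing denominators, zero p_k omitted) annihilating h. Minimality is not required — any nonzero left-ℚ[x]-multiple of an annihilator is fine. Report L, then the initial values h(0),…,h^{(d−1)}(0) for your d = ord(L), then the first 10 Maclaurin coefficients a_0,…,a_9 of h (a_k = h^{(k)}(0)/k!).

f: a_k = -1, 0, 9/2, 0, -27/8, 0, 81/80, 0, -729/4480, 0, …
g: a_k = 3, 12, 24, 32, 32, 128/5, 256/15, 1024/105, 512/105, 2048/945, …
L₀ := lclm(L_f,L_g); ord L₀ ≤ 2+1.
L = -36 + 9·Dx - 4·Dx^2 + Dx^3  (order 3).
h: a_k = 2, 12, 57/2, 32, 229/8, 128/5, 4339/240, 1024/105, 63349/13440, 2048/945, …
ICs: h(0) = 2, h′(0) = 12, h′′(0) = 57.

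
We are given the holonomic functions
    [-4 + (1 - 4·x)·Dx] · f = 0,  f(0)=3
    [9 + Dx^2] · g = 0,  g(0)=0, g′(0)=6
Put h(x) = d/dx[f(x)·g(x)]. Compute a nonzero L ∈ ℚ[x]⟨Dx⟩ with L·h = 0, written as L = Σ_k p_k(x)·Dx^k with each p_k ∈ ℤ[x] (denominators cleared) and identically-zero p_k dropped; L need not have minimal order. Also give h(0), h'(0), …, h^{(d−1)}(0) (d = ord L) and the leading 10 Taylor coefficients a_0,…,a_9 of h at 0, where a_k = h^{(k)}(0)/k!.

f: a_k = 3, 12, 48, 192, 768, 3072, 12288, 49152, 196608, 786432, …
g: a_k = 0, 6, 0, -9, 0, 81/20, 0, -243/280, 0, 243/2240, …
Product ⇒ symmetric product L₀, ord ≤ 2.
h=h₀': d/dx-closure on L₀ ⇒ L.
L = (-23 - 72·x + 144·x^2) + (-8 + 32·x)·Dx + (1 - 8·x + 16·x^2)·Dx^2  (order 2).
h: a_k = 18, 144, 783, 4176, 83763/4, 502578/5, 18762183/40, 75048732/35, 21614041377/2240, 2401560153/56, …
ICs: h(0) = 18, h′(0) = 144.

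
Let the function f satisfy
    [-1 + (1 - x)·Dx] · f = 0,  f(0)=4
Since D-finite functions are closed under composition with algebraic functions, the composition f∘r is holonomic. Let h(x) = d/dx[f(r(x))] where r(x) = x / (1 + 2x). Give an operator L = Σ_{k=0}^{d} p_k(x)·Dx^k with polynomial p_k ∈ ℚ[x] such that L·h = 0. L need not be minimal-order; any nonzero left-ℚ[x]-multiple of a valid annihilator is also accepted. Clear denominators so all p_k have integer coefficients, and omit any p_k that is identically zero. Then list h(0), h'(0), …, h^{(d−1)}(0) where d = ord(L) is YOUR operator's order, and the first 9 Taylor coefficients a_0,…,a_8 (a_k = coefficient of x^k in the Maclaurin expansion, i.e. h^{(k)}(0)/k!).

f: a_k = 4, 4, 4, 4, 4, 4, 4, 4, 4, …
h₀=f(r): pull back L_f along r ⇒ L₀.
Differentiate: ansatz ord ≤ ord L₀ ⇒ L.
L = -4 + (-2 - 2·x)·Dx  (order 1).
h: a_k = 4, -8, 12, -16, 20, -24, 28, -32, 36, …
ICs: h(0) = 4.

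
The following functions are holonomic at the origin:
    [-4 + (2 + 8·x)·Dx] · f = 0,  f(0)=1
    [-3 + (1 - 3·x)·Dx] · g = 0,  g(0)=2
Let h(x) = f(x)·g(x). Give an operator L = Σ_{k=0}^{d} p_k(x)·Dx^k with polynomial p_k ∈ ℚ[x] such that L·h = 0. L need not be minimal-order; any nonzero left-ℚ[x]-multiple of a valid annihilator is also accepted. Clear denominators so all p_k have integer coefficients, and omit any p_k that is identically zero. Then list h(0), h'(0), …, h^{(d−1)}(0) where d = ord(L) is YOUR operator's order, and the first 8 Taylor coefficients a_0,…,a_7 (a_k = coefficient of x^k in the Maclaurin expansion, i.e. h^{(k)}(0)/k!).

f: a_k = 1, 2, -2, 4, -10, 28, -84, 264, …
g: a_k = 2, 6, 18, 54, 162, 486, 1458, 4374, …
Product ⇒ symmetric product L₀, ord ≤ 1.
L = (5 + 6·x) + (-1 - x + 12·x^2)·Dx  (order 1).
h: a_k = 2, 10, 26, 86, 238, 770, 2142, 6954, …
ICs: h(0) = 2.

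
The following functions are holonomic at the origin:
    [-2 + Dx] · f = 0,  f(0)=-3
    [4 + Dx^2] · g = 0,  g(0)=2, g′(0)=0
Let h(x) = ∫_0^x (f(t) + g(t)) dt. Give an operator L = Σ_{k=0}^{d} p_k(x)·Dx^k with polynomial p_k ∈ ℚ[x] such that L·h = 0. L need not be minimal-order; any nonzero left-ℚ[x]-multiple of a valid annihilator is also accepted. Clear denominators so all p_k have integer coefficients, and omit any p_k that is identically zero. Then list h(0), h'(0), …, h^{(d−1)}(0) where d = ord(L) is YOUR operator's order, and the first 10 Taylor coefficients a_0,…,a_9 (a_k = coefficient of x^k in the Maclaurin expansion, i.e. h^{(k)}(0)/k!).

L = -8·Dx + 4·Dx^2 - 2·Dx^3 + Dx^4  (order 4).
h: a_k = 0, -1, -3, -10/3, -1, -2/15, -2/15, -4/63, -1/105, -2/2835, …
ICs: h(0) = 0, h′(0) = -1, h′′(0) = -6, h′′′(0) = -20.

f: a_k = -3, -6, -6, -4, -2, -4/5, -4/15, -8/105, -2/105, -4/945, …
g: a_k = 2, 0, -4, 0, 4/3, 0, -8/45, 0, 4/315, 0, …
L₀ := lclm(L_f,L_g); ord L₀ ≤ 1+2.
h=∫₀ˣh₀: take L = L₀·Dx.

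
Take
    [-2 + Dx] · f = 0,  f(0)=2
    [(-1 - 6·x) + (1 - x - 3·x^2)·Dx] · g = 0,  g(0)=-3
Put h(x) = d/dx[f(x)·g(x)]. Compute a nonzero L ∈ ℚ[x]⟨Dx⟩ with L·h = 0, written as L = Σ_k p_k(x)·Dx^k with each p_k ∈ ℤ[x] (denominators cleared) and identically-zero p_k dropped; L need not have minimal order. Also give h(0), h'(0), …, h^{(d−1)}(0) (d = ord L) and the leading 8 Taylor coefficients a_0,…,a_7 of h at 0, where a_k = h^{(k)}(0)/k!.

L = (16 + 30·x - 2·x^2 - 48·x^3 + 36·x^4) + (-3 - x + 19·x^2 + 6·x^3 - 18·x^4)·Dx  (order 1).
h: a_k = -18, -96, -330, -1032, -2948, -40924/5, -109658/5, -1213888/21, …
ICs: h(0) = -18.

f: a_k = 2, 4, 4, 8/3, 4/3, 8/15, 8/45, 16/315, …
g: a_k = -3, -3, -12, -21, -57, -120, -291, -651, …
h₀=f·g: eliminate ⇒ L₀, order ≤ 1·1.
Differentiate: ansatz ord ≤ ord L₀ ⇒ L.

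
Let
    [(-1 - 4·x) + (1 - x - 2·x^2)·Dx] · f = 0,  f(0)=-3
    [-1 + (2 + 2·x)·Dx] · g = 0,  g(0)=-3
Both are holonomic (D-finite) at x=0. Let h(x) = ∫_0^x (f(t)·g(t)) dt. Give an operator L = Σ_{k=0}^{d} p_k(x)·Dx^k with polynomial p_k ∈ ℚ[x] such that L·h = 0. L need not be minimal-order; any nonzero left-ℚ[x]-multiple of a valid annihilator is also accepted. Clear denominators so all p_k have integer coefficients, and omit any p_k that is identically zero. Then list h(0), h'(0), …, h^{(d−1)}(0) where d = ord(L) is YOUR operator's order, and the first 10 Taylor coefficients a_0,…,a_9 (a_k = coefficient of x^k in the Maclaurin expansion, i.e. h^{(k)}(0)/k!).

f: a_k = -3, -3, -9, -15, -33, -63, -129, -255, -513, -1023, …
g: a_k = -3, -3/2, 3/8, -3/16, 15/128, -21/256, 63/1024, -99/2048, 1287/32768, -2145/65536, …
f·g: L₀ = L_f ⊗_s L_g, ord ≤ 1·1.
h=∫h₀ ⇒ L = L₀·Dx.
L = (3 + 6·x)·Dx + (-2 + 2·x + 4·x^2)·Dx^2  (order 2).
h: a_k = 0, 9, 27/4, 81/8, 927/64, 15147/640, 20007/512, 482247/7168, 1925127/16384, 6851331/32768, …
ICs: h(0) = 0, h′(0) = 9.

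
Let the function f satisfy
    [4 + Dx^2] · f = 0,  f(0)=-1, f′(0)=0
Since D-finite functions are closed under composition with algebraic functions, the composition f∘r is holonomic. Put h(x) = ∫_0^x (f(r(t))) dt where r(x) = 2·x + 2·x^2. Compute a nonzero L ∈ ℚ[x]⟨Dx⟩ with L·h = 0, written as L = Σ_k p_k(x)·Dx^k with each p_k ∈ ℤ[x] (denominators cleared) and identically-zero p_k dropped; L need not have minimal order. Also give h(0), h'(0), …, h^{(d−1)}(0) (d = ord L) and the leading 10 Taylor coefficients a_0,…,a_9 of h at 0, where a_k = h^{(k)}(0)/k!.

f: a_k = -1, 0, 2, 0, -2/3, 0, 4/45, 0, -2/315, 0, …
L₀ from L_f via x↦r, Dx↦r'^{-1}Dx.
h=∫₀ˣh₀: take L = L₀·Dx.
L = (16 + 96·x + 192·x^2 + 128·x^3)·Dx - 2·Dx^2 + (1 + 2·x)·Dx^3  (order 3).
h: a_k = 0, -1, 0, 8/3, 4, -8/15, -64/9, -2624/315, -16/15, 23008/2835, …
ICs: h(0) = 0, h′(0) = -1, h′′(0) = 0.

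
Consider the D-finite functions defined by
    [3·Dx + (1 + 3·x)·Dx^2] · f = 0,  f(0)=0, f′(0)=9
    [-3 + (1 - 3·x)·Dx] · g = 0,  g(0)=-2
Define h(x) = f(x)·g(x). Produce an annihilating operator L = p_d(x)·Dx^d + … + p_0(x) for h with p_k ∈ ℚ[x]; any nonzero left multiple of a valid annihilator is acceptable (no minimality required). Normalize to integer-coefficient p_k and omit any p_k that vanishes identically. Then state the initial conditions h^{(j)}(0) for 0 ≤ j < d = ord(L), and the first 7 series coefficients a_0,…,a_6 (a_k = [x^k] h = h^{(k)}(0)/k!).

L = 9 + (3 + 27·x)·Dx + (-1 + 9·x^2)·Dx^2  (order 2).
h: a_k = 0, -18, -27, -135, -567/2, -11421/10, -26973/10, …
ICs: h(0) = 0, h′(0) = -18.

f: a_k = 0, 9, -27/2, 27, -243/4, 729/5, -729/2, …
g: a_k = -2, -6, -18, -54, -162, -486, -1458, …
L₀ := L_f ⊗_s L_g (sym. prod.), ord ≤ 2.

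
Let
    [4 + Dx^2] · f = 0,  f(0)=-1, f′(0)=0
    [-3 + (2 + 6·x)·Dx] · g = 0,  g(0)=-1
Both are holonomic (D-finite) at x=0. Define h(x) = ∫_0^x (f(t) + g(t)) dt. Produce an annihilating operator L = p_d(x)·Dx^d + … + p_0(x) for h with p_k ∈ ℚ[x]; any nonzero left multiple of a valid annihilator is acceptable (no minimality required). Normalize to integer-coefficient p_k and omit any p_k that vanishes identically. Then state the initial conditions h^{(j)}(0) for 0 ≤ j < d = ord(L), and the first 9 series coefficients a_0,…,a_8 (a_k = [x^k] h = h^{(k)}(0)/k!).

L = (-516 - 1152·x - 1728·x^2)·Dx + (56 + 936·x + 3456·x^2 + 3456·x^3)·Dx^2 + (-129 - 288·x - 432·x^2)·Dx^3 + (14 + 234·x + 864·x^2 + 864·x^3)·Dx^4  (order 4).
h: a_k = 0, -2, -3/4, 25/24, -27/64, 959/1920, -567/512, 693001/322560, -72171/16384, …
ICs: h(0) = 0, h′(0) = -2, h′′(0) = -3/2, h′′′(0) = 25/4.

f: a_k = -1, 0, 2, 0, -2/3, 0, 4/45, 0, -2/315, …
g: a_k = -1, -3/2, 9/8, -27/16, 405/128, -1701/256, 15309/1024, -72171/2048, 2814669/32768, …
L₀ := lclm(L_f,L_g); ord L₀ ≤ 2+1.
Integrate: L := L₀·Dx.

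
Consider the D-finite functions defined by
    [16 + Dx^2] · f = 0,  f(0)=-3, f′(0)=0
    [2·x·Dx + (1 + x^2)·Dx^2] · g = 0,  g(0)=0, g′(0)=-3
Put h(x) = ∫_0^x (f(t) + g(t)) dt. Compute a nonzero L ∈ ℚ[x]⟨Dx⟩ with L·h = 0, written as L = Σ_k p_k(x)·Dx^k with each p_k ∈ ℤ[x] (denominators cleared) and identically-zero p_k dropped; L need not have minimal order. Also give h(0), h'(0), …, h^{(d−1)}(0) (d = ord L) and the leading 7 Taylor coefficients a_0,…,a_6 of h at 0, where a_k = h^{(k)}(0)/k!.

L = (64·x + 704·x^3 + 256·x^5)·Dx^2 + (112 + 416·x^2 + 432·x^4 + 128·x^6)·Dx^3 + (4·x + 44·x^3 + 16·x^5)·Dx^4 + (7 + 26·x^2 + 27·x^4 + 8·x^6)·Dx^5  (order 5).
h: a_k = 0, -3, -3/2, 8, 1/4, -32/5, -1/10, …
ICs: h(0) = 0, h′(0) = -3, h′′(0) = -3, h′′′(0) = 48, h′′′′(0) = 6.

f: a_k = -3, 0, 24, 0, -32, 0, 256/15, …
g: a_k = 0, -3, 0, 1, 0, -3/5, 0, …
h₀=f+g: left-lcm gives L₀, ord ≤ 4.
h=∫₀ˣh₀: take L = L₀·Dx.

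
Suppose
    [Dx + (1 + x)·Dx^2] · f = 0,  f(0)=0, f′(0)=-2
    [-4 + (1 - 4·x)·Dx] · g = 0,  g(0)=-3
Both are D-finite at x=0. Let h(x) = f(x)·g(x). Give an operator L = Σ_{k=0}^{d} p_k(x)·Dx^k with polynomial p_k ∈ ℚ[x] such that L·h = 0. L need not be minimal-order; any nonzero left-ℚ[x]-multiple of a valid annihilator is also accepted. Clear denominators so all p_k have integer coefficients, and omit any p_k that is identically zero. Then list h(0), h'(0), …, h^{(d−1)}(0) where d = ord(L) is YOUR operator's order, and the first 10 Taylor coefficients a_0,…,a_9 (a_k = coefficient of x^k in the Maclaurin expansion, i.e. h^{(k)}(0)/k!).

L = 4 + (7 + 12·x)·Dx + (-1 + 3·x + 4·x^2)·Dx^2  (order 2).
h: a_k = 0, 6, 21, 86, 685/2, 6856/5, 27419/5, 767762/35, 12284087/140, 36852331/105, …
ICs: h(0) = 0, h′(0) = 6.

f: a_k = 0, -2, 1, -2/3, 1/2, -2/5, 1/3, -2/7, 1/4, -2/9, …
g: a_k = -3, -12, -48, -192, -768, -3072, -12288, -49152, -196608, -786432, …
Product ⇒ symmetric product L₀, ord ≤ 2.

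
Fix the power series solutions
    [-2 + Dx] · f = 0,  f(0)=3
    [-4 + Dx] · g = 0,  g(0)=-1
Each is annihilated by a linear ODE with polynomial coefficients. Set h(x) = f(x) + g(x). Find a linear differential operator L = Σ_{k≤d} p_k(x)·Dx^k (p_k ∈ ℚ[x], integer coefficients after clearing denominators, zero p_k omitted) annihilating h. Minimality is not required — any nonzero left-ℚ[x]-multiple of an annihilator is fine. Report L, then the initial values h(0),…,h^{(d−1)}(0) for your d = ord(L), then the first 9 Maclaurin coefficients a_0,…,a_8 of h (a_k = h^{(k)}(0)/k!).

f: a_k = 3, 6, 6, 4, 2, 4/5, 4/15, 8/105, 2/105, …
g: a_k = -1, -4, -8, -32/3, -32/3, -128/15, -256/45, -1024/315, -512/315, …
Weyl lclm of L_f,L_g ⇒ L₀ (ord ≤ 2).
L = 8 - 6·Dx + Dx^2  (order 2).
h: a_k = 2, 2, -2, -20/3, -26/3, -116/15, -244/45, -200/63, -506/315, …
ICs: h(0) = 2, h′(0) = 2.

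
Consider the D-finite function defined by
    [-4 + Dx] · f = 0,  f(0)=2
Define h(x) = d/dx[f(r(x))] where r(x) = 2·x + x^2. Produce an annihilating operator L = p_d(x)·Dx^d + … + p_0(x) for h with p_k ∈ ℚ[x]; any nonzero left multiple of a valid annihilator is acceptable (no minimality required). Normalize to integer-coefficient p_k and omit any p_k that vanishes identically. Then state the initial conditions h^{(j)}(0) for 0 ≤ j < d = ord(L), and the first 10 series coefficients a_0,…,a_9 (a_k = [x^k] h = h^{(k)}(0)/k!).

L = (9 + 16·x + 8·x^2) + (-1 - x)·Dx  (order 1).
h: a_k = 16, 144, 704, 7360/3, 6784, 236416/15, 1434112/45, 6030848/105, 5913088/63, 399356416/2835, …
ICs: h(0) = 16.

f: a_k = 2, 8, 16, 64/3, 64/3, 256/15, 512/45, 2048/315, 1024/315, 4096/2835, …
Change of var in L_f (x↦r) gives L₀.
Derive L from L₀ (diff closure).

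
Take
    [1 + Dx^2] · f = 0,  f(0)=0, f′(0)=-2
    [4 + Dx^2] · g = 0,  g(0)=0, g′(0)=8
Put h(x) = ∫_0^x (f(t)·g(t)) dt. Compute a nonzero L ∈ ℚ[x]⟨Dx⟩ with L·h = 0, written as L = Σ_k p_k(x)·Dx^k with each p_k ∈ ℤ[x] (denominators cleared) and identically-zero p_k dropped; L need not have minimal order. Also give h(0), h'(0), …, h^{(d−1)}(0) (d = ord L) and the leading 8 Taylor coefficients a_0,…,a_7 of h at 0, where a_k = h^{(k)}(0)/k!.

f: a_k = 0, -2, 0, 1/3, 0, -1/60, 0, 1/2520, …
g: a_k = 0, 8, 0, -16/3, 0, 16/15, 0, -32/315, …
Sym-product of L_f,L_g gives L₀ (≤ ord 4).
Integrate: L := L₀·Dx.
L = 9·Dx + 10·Dx^3 + Dx^5  (order 5).
h: a_k = 0, 0, 0, -16/3, 0, 8/3, 0, -26/45, …
ICs: h(0) = 0, h′(0) = 0, h′′(0) = 0, h′′′(0) = -32, h′′′′(0) = 0.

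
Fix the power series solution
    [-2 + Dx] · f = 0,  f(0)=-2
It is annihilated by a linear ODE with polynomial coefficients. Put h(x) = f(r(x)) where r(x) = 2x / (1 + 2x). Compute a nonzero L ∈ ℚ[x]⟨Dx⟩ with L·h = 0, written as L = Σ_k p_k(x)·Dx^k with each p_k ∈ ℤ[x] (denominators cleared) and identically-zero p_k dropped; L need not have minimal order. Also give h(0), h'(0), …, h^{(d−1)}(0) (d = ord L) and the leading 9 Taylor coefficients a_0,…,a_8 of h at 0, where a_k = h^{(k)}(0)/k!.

f: a_k = -2, -4, -4, -8/3, -4/3, -8/15, -8/45, -16/315, -4/315, …
f∘r: x↦r, Dx↦Dx/r' in L_f ⇒ L₀.
L = -4 + (1 + 4·x + 4·x^2)·Dx  (order 1).
h: a_k = -2, -8, 0, 32/3, -64/3, 128/5, -512/45, -2560/63, 16384/105, …
ICs: h(0) = -2.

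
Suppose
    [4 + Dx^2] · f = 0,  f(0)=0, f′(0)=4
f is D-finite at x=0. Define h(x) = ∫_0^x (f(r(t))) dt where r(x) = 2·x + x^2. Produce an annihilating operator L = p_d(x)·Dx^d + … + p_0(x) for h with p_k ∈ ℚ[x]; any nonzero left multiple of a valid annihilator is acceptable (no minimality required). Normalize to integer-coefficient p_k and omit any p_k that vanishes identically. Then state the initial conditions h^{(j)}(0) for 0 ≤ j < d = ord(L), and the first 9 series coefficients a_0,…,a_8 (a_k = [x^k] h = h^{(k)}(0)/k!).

f: a_k = 0, 4, 0, -8/3, 0, 8/15, 0, -16/315, 0, …
f∘r: x↦r, Dx↦Dx/r' in L_f ⇒ L₀.
∫: right-multiply L₀ by Dx.
L = (16 + 48·x + 48·x^2 + 16·x^3)·Dx - Dx^2 + (1 + x)·Dx^3  (order 3).
h: a_k = 0, 0, 4, 4/3, -16/3, -32/5, 8/45, 40/7, 1424/315, …
ICs: h(0) = 0, h′(0) = 0, h′′(0) = 8.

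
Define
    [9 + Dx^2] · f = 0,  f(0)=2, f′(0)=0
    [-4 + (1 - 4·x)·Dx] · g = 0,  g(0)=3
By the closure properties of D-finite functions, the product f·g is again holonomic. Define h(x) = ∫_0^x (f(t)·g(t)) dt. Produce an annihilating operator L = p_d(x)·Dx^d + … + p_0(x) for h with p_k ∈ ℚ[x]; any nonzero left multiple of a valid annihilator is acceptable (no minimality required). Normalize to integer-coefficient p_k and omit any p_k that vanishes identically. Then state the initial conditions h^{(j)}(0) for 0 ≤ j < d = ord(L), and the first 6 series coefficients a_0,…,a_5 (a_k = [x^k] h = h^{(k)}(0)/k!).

f: a_k = 2, 0, -9, 0, 27/4, 0, …
g: a_k = 3, 12, 48, 192, 768, 3072, …
Sym-product of L_f,L_g gives L₀ (≤ ord 2).
h=∫h₀ ⇒ L = L₀·Dx.
L = (-9 + 36·x)·Dx + 8·Dx^2 + (-1 + 4·x)·Dx^3  (order 3).
h: a_k = 0, 6, 12, 23, 69, 4497/20, …
ICs: h(0) = 0, h′(0) = 6, h′′(0) = 24.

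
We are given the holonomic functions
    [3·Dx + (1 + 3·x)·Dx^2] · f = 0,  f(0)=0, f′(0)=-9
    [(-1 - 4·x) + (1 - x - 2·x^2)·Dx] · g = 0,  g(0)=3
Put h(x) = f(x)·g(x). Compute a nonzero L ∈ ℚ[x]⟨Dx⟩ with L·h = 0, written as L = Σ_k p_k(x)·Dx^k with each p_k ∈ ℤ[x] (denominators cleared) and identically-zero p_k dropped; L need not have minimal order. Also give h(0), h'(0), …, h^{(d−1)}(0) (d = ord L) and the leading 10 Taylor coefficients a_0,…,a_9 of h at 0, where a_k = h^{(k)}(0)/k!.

L = (7 + 24·x) + (-1 + 17·x + 30·x^2)·Dx + (-1 - 2·x + 5·x^2 + 6·x^3)·Dx^2  (order 2).
h: a_k = 0, -27, 27/2, -243/2, 351/4, -11853/20, 13527/20, -464913/140, 303129/56, -5855247/280, …
ICs: h(0) = 0, h′(0) = -27.

f: a_k = 0, -9, 27/2, -27, 243/4, -729/5, 729/2, -6561/7, 19683/8, -6561, …
g: a_k = 3, 3, 9, 15, 33, 63, 129, 255, 513, 1023, …
Sym-product of L_f,L_g gives L₀ (≤ ord 2).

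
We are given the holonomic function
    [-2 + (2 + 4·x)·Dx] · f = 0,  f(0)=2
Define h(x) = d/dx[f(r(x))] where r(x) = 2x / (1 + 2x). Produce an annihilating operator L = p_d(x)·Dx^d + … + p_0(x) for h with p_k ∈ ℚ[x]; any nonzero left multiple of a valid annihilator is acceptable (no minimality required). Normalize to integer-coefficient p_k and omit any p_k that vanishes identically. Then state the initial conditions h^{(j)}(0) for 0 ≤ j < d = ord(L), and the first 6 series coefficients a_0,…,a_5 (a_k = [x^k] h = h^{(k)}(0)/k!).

f: a_k = 2, 2, -1, 1, -5/4, 7/4, …
h₀=f(r): pull back L_f along r ⇒ L₀.
Derive L from L₀ (diff closure).
L = (-6 - 24·x) + (-1 - 8·x - 12·x^2)·Dx  (order 1).
h: a_k = 4, -24, 120, -592, 3000, -15696, …
ICs: h(0) = 4.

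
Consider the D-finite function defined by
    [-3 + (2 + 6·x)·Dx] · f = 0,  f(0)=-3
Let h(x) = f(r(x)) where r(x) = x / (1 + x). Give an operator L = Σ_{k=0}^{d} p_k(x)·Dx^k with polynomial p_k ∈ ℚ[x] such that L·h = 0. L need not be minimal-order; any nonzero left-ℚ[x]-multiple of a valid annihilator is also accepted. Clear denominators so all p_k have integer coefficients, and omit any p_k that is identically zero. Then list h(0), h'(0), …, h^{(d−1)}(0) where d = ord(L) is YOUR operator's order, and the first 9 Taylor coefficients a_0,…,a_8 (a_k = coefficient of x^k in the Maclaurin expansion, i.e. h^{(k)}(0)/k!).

L = -3 + (2 + 10·x + 8·x^2)·Dx  (order 1).
h: a_k = -3, -9/2, 63/8, -261/16, 5031/128, -27207/256, 318915/1024, -1975005/2048, 101709495/32768, …
ICs: h(0) = -3.

f: a_k = -3, -9/2, 27/8, -81/16, 1215/128, -5103/256, 45927/1024, -216513/2048, 8444007/32768, …
f∘r: x↦r, Dx↦Dx/r' in L_f ⇒ L₀.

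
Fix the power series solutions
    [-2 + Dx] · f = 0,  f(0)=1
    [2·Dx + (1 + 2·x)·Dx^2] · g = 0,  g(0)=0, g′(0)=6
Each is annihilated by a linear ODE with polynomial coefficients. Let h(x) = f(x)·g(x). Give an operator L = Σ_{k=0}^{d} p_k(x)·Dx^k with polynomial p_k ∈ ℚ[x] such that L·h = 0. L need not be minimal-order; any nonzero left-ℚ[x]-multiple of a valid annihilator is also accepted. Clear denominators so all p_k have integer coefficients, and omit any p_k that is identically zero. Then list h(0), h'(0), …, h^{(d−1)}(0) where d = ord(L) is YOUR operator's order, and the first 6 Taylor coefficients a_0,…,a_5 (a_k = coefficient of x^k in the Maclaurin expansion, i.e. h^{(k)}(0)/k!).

L = 8·x + (-2 - 8·x)·Dx + (1 + 2·x)·Dx^2  (order 2).
h: a_k = 0, 6, 6, 8, 0, 36/5, …
ICs: h(0) = 0, h′(0) = 6.

f: a_k = 1, 2, 2, 4/3, 2/3, 4/15, …
g: a_k = 0, 6, -6, 8, -12, 96/5, …
Product ⇒ symmetric product L₀, ord ≤ 2.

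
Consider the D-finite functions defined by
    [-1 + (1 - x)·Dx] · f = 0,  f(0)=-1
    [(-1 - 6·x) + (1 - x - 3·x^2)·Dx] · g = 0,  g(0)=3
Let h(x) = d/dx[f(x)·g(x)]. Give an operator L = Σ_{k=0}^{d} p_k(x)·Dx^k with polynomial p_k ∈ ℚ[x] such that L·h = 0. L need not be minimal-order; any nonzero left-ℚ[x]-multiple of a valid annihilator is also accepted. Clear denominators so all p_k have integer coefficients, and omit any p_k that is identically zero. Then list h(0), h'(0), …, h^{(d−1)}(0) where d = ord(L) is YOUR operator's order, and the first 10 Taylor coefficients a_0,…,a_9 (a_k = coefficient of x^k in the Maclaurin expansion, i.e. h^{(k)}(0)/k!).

f: a_k = -1, -1, -1, -1, -1, -1, -1, -1, -1, -1, …
g: a_k = 3, 3, 12, 21, 57, 120, 291, 651, 1524, 3477, …
Product ⇒ symmetric product L₀, ord ≤ 1.
h=h₀': d/dx-closure on L₀ ⇒ L.
L = (12 + 6·x - 12·x^2 - 96·x^3 + 108·x^4) + (-2 + 21·x^2 - 16·x^3 - 30·x^4 + 27·x^5)·Dx  (order 1).
h: a_k = -6, -36, -117, -384, -1080, -3042, -8106, -21456, -55431, -142080, …
ICs: h(0) = -6.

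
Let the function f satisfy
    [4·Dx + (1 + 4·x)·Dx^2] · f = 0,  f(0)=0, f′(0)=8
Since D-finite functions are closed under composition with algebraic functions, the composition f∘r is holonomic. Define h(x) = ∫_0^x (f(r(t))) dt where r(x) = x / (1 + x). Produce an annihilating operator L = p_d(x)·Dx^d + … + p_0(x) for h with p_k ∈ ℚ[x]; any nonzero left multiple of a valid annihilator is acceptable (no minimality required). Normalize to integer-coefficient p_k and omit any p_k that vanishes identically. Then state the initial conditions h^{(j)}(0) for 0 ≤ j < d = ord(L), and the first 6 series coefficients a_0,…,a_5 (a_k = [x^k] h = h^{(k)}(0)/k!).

L = (6 + 10·x)·Dx^2 + (1 + 6·x + 5·x^2)·Dx^3  (order 3).
h: a_k = 0, 0, 4, -8, 62/3, -312/5, …
ICs: h(0) = 0, h′(0) = 0, h′′(0) = 8.

f: a_k = 0, 8, -16, 128/3, -128, 2048/5, …
Change of var in L_f (x↦r) gives L₀.
h=∫₀ˣh₀: take L = L₀·Dx.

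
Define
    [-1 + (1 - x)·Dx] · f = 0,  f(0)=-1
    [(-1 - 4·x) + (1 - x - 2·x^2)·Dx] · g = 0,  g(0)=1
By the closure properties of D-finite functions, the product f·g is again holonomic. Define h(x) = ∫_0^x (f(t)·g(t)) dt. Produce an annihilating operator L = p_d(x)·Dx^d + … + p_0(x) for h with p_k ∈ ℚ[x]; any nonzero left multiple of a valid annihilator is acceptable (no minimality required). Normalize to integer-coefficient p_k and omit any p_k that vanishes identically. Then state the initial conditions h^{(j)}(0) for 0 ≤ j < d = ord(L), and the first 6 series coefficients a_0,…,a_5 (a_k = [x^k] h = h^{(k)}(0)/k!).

L = (-2 - 2·x + 6·x^2)·Dx + (1 - 2·x - x^2 + 2·x^3)·Dx^2  (order 2).
h: a_k = 0, -1, -1, -5/3, -5/2, -21/5, …
ICs: h(0) = 0, h′(0) = -1.

f: a_k = -1, -1, -1, -1, -1, -1, …
g: a_k = 1, 1, 3, 5, 11, 21, …
h₀=f·g: eliminate ⇒ L₀, order ≤ 1·1.
Integrate: L := L₀·Dx.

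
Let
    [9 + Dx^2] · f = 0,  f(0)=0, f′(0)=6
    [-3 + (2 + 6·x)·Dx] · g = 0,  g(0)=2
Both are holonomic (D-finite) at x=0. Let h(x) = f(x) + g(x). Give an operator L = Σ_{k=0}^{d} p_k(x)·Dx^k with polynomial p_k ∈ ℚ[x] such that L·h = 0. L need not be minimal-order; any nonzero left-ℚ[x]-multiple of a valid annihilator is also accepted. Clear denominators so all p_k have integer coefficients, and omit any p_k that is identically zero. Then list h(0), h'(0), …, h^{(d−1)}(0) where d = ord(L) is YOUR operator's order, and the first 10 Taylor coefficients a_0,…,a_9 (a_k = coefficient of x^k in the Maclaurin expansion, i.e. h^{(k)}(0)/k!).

L = (-63 - 216·x - 324·x^2) + (18 + 198·x + 648·x^2 + 648·x^3)·Dx + (-7 - 24·x - 36·x^2)·Dx^2 + (2 + 22·x + 72·x^2 + 72·x^3)·Dx^3  (order 3).
h: a_k = 2, 9, -9/4, -45/8, -405/64, 11097/640, -15309/512, 2494881/35840, -2814669/16384, 492691491/1146880, …
ICs: h(0) = 2, h′(0) = 9, h′′(0) = -9/2.

f: a_k = 0, 6, 0, -9, 0, 81/20, 0, -243/280, 0, 243/2240, …
g: a_k = 2, 3, -9/4, 27/8, -405/64, 1701/128, -15309/512, 72171/1024, -2814669/16384, 14073345/32768, …
h₀=f+g: left-lcm gives L₀, ord ≤ 3.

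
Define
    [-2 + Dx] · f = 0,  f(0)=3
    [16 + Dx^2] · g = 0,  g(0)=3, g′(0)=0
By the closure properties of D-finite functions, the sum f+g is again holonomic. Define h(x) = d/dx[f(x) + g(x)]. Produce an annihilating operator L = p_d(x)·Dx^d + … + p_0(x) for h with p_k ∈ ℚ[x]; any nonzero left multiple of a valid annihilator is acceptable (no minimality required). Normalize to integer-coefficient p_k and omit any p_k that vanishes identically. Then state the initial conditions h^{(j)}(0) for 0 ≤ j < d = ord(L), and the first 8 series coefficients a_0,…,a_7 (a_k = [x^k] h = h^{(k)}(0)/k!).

f: a_k = 3, 6, 6, 4, 2, 4/5, 4/15, 8/105, …
g: a_k = 3, 0, -24, 0, 32, 0, -256/15, 0, …
h₀=f+g: left-lcm gives L₀, ord ≤ 3.
h₀' ⇒ L via d/dx closure of L₀.
L = 32 - 16·Dx + 2·Dx^2 - Dx^3  (order 3).
h: a_k = 6, -36, 12, 136, 4, -504/5, 8/15, 4112/105, …
ICs: h(0) = 6, h′(0) = -36, h′′(0) = 24.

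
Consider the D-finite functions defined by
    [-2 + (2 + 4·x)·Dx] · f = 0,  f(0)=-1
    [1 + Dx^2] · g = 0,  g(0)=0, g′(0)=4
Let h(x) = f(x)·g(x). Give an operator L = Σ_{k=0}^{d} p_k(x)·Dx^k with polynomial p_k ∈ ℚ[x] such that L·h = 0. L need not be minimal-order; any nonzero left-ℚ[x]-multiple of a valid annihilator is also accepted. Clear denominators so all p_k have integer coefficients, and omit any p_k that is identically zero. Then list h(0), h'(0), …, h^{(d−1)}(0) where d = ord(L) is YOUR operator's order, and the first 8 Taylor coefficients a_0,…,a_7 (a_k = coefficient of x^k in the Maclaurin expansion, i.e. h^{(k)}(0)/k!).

f: a_k = -1, -1, 1/2, -1/2, 5/8, -7/8, 21/16, -33/16, …
g: a_k = 0, 4, 0, -2/3, 0, 1/30, 0, -1/1260, …
Sym-product of L_f,L_g gives L₀ (≤ ord 2).
L = (4 + 4·x + 4·x^2) + (-2 - 4·x)·Dx + (1 + 4·x + 4·x^2)·Dx^2  (order 2).
h: a_k = 0, -4, -4, 8/3, -4/3, 32/15, -16/5, 1528/315, …
ICs: h(0) = 0, h′(0) = -4.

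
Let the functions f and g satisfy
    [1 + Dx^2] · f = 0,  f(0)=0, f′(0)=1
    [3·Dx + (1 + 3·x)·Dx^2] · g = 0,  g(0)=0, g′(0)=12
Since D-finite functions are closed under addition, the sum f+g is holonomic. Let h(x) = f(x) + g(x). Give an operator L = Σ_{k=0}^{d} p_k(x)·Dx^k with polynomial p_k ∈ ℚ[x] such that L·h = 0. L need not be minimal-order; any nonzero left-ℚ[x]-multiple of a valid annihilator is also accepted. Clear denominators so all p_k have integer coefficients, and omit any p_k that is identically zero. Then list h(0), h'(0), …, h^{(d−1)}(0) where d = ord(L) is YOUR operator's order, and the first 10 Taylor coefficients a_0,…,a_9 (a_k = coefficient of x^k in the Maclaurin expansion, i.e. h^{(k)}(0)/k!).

L = (165 + 18·x + 27·x^2)·Dx + (19 + 63·x + 27·x^2 + 27·x^3)·Dx^2 + (165 + 18·x + 27·x^2)·Dx^3 + (19 + 63·x + 27·x^2 + 27·x^3)·Dx^4  (order 4).
h: a_k = 0, 13, -18, 215/6, -81, 23329/120, -486, 6298559/5040, -6561/2, 3174474241/362880, …
ICs: h(0) = 0, h′(0) = 13, h′′(0) = -36, h′′′(0) = 215.

f: a_k = 0, 1, 0, -1/6, 0, 1/120, 0, -1/5040, 0, 1/362880, …
g: a_k = 0, 12, -18, 36, -81, 972/5, -486, 8748/7, -6561/2, 8748, …
f+g: L₀ = lclm(L_f,L_g), ord ≤ 2+2.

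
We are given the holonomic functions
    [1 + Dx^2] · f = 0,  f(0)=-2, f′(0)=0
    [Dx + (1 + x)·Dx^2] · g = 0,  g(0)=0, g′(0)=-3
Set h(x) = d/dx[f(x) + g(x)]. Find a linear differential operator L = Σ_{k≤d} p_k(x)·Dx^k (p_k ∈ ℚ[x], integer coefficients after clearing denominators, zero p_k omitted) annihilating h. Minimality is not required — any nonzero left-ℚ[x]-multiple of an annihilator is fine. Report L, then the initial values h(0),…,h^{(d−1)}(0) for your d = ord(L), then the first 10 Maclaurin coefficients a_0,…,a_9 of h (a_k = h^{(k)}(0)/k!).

L = (7 + 2·x + x^2) + (3 + 5·x + 3·x^2 + x^3)·Dx + (7 + 2·x + x^2)·Dx^2 + (3 + 5·x + 3·x^2 + x^3)·Dx^3  (order 3).
h: a_k = -3, 5, -3, 8/3, -3, 181/60, -3, 7559/2520, -3, 544321/181440, …
ICs: h(0) = -3, h′(0) = 5, h′′(0) = -6.

f: a_k = -2, 0, 1, 0, -1/12, 0, 1/360, 0, -1/20160, 0, …
g: a_k = 0, -3, 3/2, -1, 3/4, -3/5, 1/2, -3/7, 3/8, -1/3, …
L₀ := lclm(L_f,L_g); ord L₀ ≤ 2+2.
h=h₀': d/dx-closure on L₀ ⇒ L.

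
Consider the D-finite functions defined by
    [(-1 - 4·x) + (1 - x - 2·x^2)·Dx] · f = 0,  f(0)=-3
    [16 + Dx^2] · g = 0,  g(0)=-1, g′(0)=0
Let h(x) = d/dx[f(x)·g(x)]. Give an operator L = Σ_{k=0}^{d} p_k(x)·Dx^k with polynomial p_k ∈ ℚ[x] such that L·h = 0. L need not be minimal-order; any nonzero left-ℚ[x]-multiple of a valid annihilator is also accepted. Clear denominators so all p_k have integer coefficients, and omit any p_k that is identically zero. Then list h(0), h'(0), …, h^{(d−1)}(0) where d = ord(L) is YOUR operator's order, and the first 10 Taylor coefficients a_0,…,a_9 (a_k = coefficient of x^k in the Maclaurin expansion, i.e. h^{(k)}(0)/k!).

L = (4 - 128·x - 192·x^2 + 256·x^3 + 256·x^4) + (-5 - 12·x + 48·x^2 + 64·x^3)·Dx + (3 - 7·x - 10·x^2 + 16·x^3 + 16·x^4)·Dx^2  (order 2).
h: a_k = 3, -30, -27, -28, -125, -1682/5, -11137/15, -179192/105, -134019/35, -8060582/945, …
ICs: h(0) = 3, h′(0) = -30.

f: a_k = -3, -3, -9, -15, -33, -63, -129, -255, -513, -1023, …
g: a_k = -1, 0, 8, 0, -32/3, 0, 256/45, 0, -512/315, 0, …
Sym-product of L_f,L_g gives L₀ (≤ ord 2).
h=h₀': d/dx-closure on L₀ ⇒ L.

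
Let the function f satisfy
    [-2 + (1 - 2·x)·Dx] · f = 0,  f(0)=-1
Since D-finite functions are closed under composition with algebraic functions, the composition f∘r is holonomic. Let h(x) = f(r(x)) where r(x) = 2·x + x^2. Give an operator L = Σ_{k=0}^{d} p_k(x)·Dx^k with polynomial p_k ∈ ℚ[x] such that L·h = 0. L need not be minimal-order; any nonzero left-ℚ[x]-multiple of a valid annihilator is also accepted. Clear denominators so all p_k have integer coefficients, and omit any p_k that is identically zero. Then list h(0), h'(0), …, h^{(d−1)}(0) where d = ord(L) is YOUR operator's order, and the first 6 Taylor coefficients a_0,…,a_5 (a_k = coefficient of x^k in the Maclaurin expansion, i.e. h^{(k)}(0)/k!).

f: a_k = -1, -2, -4, -8, -16, -32, …
L₀ from L_f via x↦r, Dx↦r'^{-1}Dx.
L = (4 + 4·x) + (-1 + 4·x + 2·x^2)·Dx  (order 1).
h: a_k = -1, -4, -18, -80, -356, -1584, …
ICs: h(0) = -1.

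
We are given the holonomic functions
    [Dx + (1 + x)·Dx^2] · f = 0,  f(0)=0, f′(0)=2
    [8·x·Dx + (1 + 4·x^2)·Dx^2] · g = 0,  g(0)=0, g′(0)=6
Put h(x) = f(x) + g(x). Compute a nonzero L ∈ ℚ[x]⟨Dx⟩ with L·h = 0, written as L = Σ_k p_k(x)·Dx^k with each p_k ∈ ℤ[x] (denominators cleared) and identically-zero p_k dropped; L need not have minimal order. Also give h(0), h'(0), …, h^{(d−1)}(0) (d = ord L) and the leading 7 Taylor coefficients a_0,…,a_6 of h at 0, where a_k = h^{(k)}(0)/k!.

L = (-8 - 24·x + 96·x^2 + 32·x^3)·Dx + (-10 - 16·x + 72·x^2 + 192·x^3 + 64·x^4)·Dx^2 + (-1 + 7·x + 8·x^2 + 32·x^3 + 48·x^4 + 16·x^5)·Dx^3  (order 3).
h: a_k = 0, 8, -1, -22/3, -1/2, 98/5, -1/3, …
ICs: h(0) = 0, h′(0) = 8, h′′(0) = -2.

f: a_k = 0, 2, -1, 2/3, -1/2, 2/5, -1/3, …
g: a_k = 0, 6, 0, -8, 0, 96/5, 0, …
h₀=f+g: left-lcm gives L₀, ord ≤ 4.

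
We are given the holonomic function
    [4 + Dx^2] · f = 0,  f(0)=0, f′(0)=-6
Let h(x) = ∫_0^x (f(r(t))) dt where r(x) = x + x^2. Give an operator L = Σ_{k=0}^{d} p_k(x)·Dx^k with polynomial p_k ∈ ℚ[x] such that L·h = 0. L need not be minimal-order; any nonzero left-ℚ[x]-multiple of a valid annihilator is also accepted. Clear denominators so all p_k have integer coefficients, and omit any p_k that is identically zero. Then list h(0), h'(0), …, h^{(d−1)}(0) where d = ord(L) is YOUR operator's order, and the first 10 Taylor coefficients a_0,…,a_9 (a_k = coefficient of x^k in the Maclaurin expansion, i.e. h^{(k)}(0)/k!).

f: a_k = 0, -6, 0, 4, 0, -4/5, 0, 8/105, 0, -4/945, …
L₀ from L_f via x↦r, Dx↦r'^{-1}Dx.
∫: right-multiply L₀ by Dx.
L = (4 + 24·x + 48·x^2 + 32·x^3)·Dx - 2·Dx^2 + (1 + 2·x)·Dx^3  (order 3).
h: a_k = 0, 0, -3, -2, 1, 12/5, 28/15, 0, -104/105, -112/135, …
ICs: h(0) = 0, h′(0) = 0, h′′(0) = -6.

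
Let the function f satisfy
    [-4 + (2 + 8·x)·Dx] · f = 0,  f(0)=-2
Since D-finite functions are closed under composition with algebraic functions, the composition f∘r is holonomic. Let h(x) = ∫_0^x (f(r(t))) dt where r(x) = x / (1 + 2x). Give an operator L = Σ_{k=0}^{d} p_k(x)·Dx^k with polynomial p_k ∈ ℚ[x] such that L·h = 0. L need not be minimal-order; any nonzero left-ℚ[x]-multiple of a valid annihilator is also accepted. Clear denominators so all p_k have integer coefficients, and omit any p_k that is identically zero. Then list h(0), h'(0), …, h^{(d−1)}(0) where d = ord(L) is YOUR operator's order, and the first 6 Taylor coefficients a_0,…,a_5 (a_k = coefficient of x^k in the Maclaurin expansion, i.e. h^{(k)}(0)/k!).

L = -2·Dx + (1 + 8·x + 12·x^2)·Dx^2  (order 2).
h: a_k = 0, -2, -2, 4, -10, 148/5, …
ICs: h(0) = 0, h′(0) = -2.

f: a_k = -2, -4, 4, -8, 20, -56, …
Change of var in L_f (x↦r) gives L₀.
∫: right-multiply L₀ by Dx.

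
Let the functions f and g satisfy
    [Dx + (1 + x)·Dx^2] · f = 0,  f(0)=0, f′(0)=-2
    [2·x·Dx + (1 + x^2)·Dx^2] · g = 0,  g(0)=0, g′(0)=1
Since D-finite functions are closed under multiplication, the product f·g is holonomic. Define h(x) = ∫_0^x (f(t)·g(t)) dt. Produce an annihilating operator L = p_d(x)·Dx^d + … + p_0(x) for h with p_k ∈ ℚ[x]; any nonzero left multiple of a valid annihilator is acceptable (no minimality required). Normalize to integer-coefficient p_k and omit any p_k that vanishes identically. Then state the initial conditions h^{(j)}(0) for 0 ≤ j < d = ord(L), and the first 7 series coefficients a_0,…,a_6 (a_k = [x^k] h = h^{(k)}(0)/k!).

f: a_k = 0, -2, 1, -2/3, 1/2, -2/5, 1/3, …
g: a_k = 0, 1, 0, -1/3, 0, 1/5, 0, …
Sym-product of L_f,L_g gives L₀ (≤ ord 4).
Integrate: L := L₀·Dx.
L = (24 + 44·x + 80·x^2 + 156·x^3 + 120·x^4 + 52·x^5 + 4·x^7)·Dx^2 + (18 + 124·x + 308·x^2 + 484·x^3 + 544·x^4 + 372·x^5 + 140·x^6 + 12·x^7 + 14·x^8)·Dx^3 + (12 + 64·x + 192·x^2 + 312·x^3 + 360·x^4 + 312·x^5 + 192·x^6 + 72·x^7 + 12·x^8 + 8·x^9)·Dx^4 + (5 + 18·x + 37·x^2 + 56·x^3 + 66·x^4 + 60·x^5 + 42·x^6 + 24·x^7 + 9·x^8 + 2·x^9 + x^10)·Dx^5  (order 5).
h: a_k = 0, 0, 0, -2/3, 1/4, 0, 1/36, …
ICs: h(0) = 0, h′(0) = 0, h′′(0) = 0, h′′′(0) = -4, h′′′′(0) = 6.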